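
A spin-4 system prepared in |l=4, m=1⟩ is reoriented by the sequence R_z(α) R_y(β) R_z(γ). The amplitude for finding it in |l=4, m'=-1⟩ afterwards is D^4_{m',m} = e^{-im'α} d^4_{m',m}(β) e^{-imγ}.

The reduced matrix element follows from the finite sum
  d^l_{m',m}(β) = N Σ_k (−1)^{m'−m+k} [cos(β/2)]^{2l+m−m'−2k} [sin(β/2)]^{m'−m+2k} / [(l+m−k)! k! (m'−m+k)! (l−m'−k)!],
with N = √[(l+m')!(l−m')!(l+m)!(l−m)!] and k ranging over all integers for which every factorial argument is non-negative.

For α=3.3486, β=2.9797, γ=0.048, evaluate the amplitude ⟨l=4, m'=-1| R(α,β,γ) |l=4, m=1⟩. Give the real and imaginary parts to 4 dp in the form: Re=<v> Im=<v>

Re=0.8681 Im=0.1392

Split into d^4_{-1,1}(β=2.9797) × two z-phases.
With c≡cos(β/2)=0.080858 and s≡sin(β/2)=0.996726, N=[6·120·120·6]^{1/2}=720.000000
Admissible k: 2..5 (factorial args all ≥0)
  k=2: (−1)^0·720.0000/(72)·0.0809^6·0.9967^2 = +0.000003
  k=3: (−1)^1·720.0000/(24)·0.0809^4·0.9967^4 = -0.001266
  k=4: (−1)^2·720.0000/(48)·0.0809^2·0.9967^6 = +0.096159
  k=5: (−1)^3·720.0000/(720)·0.0809^0·0.9967^8 = -0.974103
d^4_{-1,1}(2.9797) = +0.000003 -0.001266 +0.096159 -0.974103 = -0.879207
D = (-0.978650-0.205532i)·(-0.879207)·(+0.998848-0.047982i) = +0.868116+0.139212i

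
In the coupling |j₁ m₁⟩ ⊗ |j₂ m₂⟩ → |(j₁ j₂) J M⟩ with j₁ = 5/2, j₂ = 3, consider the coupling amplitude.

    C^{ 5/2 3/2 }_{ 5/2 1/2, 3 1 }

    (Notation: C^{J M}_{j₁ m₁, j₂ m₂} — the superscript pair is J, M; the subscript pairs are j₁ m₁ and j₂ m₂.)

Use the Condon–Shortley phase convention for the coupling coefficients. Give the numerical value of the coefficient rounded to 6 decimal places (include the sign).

j₁+j₂−J=3  J+j₁−j₂=2  J−j₁+j₂=3  j₁+j₂+J+1=9
(j₁±m₁, j₂±m₂, J±M) = (3,2,4,2,4,1)
P² = 576/35
sum k=1..2:
  [1] −1/12 = -1/12
  [2] +1/8 = 1/8
S = 1/24
C² = P²·S² = 1/35 ; C = +0.169031

+√(1/35) ≈ +0.169031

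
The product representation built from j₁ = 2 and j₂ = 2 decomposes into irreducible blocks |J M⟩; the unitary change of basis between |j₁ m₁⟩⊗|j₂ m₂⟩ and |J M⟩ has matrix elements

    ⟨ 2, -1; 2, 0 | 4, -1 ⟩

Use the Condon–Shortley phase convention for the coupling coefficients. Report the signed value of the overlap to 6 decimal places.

+0.654654  (= +√(3/7))

√[9·0!4!4!/9! · 1!3!2!2!3!5!] = √(1728/7)
  +(−1)^0/∏(0,0,3,2,1,2)! = 1/24  (running 1/24)
⟨..|..⟩ = √(1728/7)·(1/24) = +0.654654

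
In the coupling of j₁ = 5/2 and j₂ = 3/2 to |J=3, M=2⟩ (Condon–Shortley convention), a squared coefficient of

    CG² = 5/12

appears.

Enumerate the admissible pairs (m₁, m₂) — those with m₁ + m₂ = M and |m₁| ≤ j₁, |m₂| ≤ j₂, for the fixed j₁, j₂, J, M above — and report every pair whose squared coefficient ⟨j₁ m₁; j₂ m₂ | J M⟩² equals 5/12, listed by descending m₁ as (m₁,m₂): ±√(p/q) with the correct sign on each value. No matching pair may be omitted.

Admissible pairs with m₁+m₂ = M = 2: (1/2,3/2), (3/2,1/2), (5/2,-1/2)
  (m₁,m₂)=(5/2,-1/2): CG² = 5/12, CG = +√(5/12)   ← matches the target
  (m₁,m₂)=(3/2,1/2): CG² = 1/12, CG = +√(1/12)
  (m₁,m₂)=(1/2,3/2): CG² = 1/2, CG = −√(1/2)
Pairs with CG² = 5/12: (5/2,-1/2): +√(5/12)

(5/2,-1/2): +√(5/12)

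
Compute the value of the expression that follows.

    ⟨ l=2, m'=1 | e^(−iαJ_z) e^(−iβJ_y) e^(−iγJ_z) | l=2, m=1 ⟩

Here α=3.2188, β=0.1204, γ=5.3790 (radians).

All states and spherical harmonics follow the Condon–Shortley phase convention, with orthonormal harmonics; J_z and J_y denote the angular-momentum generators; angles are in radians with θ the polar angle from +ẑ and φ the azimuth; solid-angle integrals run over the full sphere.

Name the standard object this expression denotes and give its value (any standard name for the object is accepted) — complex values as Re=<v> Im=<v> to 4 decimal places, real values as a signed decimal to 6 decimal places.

Wigner D-matrix element, Re=-0.6649 Im=-0.7226

This is a Wigner D-matrix element — the rotation-matrix element ⟨l m'| R(α,β,γ) |l m⟩ in the angular-momentum basis.
First d^2_{1,1}(β=0.1204), then the phase factors e^{-i(1)α} and e^{-i(1)γ}:
With c≡cos(β/2)=0.998189 and s≡sin(β/2)=0.060164, N=[6·1·6·1]^{1/2}=6.000000
The bounds max(0,m−m')=0 and min(l+m,l−m')=1 give 2 terms
  k=0: (−1)^0·6.0000/(6)·0.9982^4·0.0602^0 = +0.992774
  k=1: (−1)^1·6.0000/(2)·0.9982^2·0.0602^2 = -0.010820
d^2_{1,1}(0.1204) = +0.992774 -0.010820 = +0.981954
Phases: e^{-i·(1)·3.2188}=-0.997021+0.077131i, e^{-i·(1)·5.3790}=+0.618326+0.785922i ⇒ D=-0.664884-0.722609i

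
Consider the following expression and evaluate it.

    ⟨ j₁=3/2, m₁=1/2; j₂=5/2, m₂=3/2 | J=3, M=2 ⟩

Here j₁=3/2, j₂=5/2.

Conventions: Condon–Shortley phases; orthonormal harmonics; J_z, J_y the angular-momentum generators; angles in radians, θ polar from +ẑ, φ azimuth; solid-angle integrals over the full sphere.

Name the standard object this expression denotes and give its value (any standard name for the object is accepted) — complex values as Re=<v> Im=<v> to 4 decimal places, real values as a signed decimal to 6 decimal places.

Clebsch–Gordan coefficient, −√(1/12) ≈ -0.288675

This is a Clebsch–Gordan (vector-coupling) coefficient.
j₁+j₂−J=1  J+j₁−j₂=2  J−j₁+j₂=4  j₁+j₂+J+1=8
(j₁±m₁, j₂±m₂, J±M) = (2,1,4,1,5,1)
P² = 48
sum k=0..1:
  [0] +1/24 = 1/24
  [1] −1/12 = -1/12
S = -1/24
C² = P²·S² = 1/12 ; C = -0.288675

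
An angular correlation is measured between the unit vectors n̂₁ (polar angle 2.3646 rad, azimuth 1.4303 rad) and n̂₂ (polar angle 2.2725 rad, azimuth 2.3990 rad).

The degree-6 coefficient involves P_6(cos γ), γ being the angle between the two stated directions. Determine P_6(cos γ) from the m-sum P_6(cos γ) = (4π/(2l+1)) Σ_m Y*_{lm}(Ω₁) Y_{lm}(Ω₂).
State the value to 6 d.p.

-0.317295

Term-by-term m-sum for l=6 (normalisation 4π/13 = 0.966644):
  m=-6: (-0.038179+0.042850i) × (-0.024354-0.092731i) = +0.004903+0.002497i  (running Σ = +0.004903+0.002497i)
  m=-5: (-0.130631-0.154312i) × (-0.236124-0.151805i) = +0.007420+0.056267i  (running Σ = +0.012323+0.058764i)
  m=-4: (+0.335069-0.210999i) × (-0.428668+0.074123i) = -0.127993+0.115285i  (running Σ = -0.115670+0.174049i)
  m=-3: (+0.169793+0.378698i) × (-0.181177+0.234904i) = -0.119720-0.028726i  (running Σ = -0.235390+0.145323i)
  m=-2: (-0.058211+0.016801i) × (-0.012517-0.145854i) = +0.003179+0.008280i  (running Σ = -0.232211+0.153602i)
  m=-1: (+0.049678+0.351259i) × (-0.264987-0.243220i) = +0.072269-0.105162i  (running Σ = -0.159942+0.048441i)
  m=0: (-0.170462-0.000000i) × (+0.049043+0.000000i) = -0.008360-0.000000i  (running Σ = -0.168302+0.048441i)
  m=1: (-0.049678+0.351259i) × (+0.264987-0.243220i) = +0.072269+0.105162i  (running Σ = -0.096033+0.153602i)
  m=2: (-0.058211-0.016801i) × (-0.012517+0.145854i) = +0.003179-0.008280i  (running Σ = -0.092854+0.145323i)
  m=3: (-0.169793+0.378698i) × (+0.181177+0.234904i) = -0.119720+0.028726i  (running Σ = -0.212574+0.174049i)
  m=4: (+0.335069+0.210999i) × (-0.428668-0.074123i) = -0.127993-0.115285i  (running Σ = -0.340567+0.058764i)
  m=5: (+0.130631-0.154312i) × (+0.236124-0.151805i) = +0.007420-0.056267i  (running Σ = -0.333148+0.002497i)
  m=6: (-0.038179-0.042850i) × (-0.024354+0.092731i) = +0.004903-0.002497i  (running Σ = -0.328244-0.000000i)
Accumulated sum -0.328244-0.000000i; after 4π/(2l+1) scaling, -0.317295-0.000000i ⇒ P_6 = -0.317295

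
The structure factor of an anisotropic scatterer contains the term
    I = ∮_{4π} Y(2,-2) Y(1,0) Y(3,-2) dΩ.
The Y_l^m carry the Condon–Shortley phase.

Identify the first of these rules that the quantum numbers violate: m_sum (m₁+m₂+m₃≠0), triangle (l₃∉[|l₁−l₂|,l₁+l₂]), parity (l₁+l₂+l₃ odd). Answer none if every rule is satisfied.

m_sum

azimuthal sum: -2 + 0 − 2 = -4  ✗
1 ≤ 3 ≤ 3 (triangle on l)
L = 2 + 1 + 3 = 6 (even)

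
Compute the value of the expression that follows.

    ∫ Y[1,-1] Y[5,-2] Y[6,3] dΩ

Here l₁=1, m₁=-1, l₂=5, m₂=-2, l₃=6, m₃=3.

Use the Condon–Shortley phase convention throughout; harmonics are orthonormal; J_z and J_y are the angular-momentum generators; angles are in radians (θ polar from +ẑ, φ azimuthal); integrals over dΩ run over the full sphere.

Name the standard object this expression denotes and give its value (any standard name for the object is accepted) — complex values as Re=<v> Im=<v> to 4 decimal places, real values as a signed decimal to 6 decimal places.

Gaunt coefficient, -0.245154

This is a Gaunt coefficient — the integral of a triple product of spherical harmonics over the sphere.
Checks pass: Σm=0; 12 even; l₃=6∈[4,6].
(2·1+1)(2·5+1)(2·6+1) = 429
Δ: 0! 2! 10! / 13! → 1/858
sum: t=0:+1/14400 = 1/14400
3j²(1 5 6; 0 0 0) = Δ·Π!·Σ² = 6/143  (sign +1)
sum: t=0:+1/60480 = 1/60480
3j²(1 5 6; -1 -2 3) = Δ·Π!·Σ² = 6/143  (sign -1)
combine: 4πI² = 429·6/143·6/143 = 108/143
take √, sign -1: I = -0.24515397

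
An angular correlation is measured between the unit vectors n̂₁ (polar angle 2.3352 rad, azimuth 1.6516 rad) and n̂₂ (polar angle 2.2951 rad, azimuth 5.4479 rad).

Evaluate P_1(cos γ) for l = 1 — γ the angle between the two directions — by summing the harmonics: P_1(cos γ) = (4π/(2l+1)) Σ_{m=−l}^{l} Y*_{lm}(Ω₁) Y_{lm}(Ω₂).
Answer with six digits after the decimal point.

Summing Y*_{l m}(θ₁,φ₁)·Y_{l m}(θ₂,φ₂) over m ∈ [−1, 1]; prefactor 4π/(2·1+1) = 4.188790:
  [-1]  conj(Y_{1,-1})(Ω₁) = -0.020129+0.248562i ; Y_{1,-1}(Ω₂) = +0.173620+0.191869i ; Δ = -0.051186+0.039293i
  [+0]  conj(Y_{1,0})(Ω₁) = -0.338165-0.000000i ; Y_{1,0}(Ω₂) = -0.323755+0.000000i ; Δ = +0.109483+0.000000i
  [+1]  conj(Y_{1,1})(Ω₁) = +0.020129+0.248562i ; Y_{1,1}(Ω₂) = -0.173620+0.191869i ; Δ = -0.051186-0.039293i
Accumulated sum +0.007110+0.000000i; after 4π/(2l+1) scaling, +0.029784+0.000000i ⇒ P_1 = 0.029784

0.029784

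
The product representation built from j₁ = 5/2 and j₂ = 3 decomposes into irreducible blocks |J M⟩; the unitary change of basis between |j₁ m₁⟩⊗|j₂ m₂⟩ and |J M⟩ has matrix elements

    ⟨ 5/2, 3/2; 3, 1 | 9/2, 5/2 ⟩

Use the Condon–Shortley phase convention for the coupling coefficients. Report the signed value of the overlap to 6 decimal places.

+0.317821

√[10·1!4!5!/11! · 4!1!4!2!7!2!] = √(92160/11)
  +(−1)^0/∏(0,1,1,4,3,1)! = 1/144  (running 1/144)
  +(−1)^1/∏(1,0,0,3,4,2)! = -1/288  (running 1/288)
⟨..|..⟩ = √(92160/11)·(1/288) = +0.317821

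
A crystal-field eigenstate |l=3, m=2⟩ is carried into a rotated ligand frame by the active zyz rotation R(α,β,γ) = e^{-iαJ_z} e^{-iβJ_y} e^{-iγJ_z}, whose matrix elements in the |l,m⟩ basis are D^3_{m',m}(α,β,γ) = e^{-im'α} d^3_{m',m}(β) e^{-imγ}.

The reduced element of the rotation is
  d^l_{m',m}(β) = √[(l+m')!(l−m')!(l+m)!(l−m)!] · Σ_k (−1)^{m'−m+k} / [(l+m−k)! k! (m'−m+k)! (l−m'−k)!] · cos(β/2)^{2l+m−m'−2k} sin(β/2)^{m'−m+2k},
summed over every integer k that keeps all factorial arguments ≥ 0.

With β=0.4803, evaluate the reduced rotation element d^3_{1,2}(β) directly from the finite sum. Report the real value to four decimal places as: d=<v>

d^3_{1,2}(β=0.4803) via the finite sum:
Half-angle: c=0.971302, s=0.237848. N=√(24·2·120·1)=75.894664
k: max(0,(2)−(1))=1 … min(3+(2),3−(1))=2
  k=1: (−1)^0·75.8947/(24)·0.9713^5·0.2378^1 = +0.650238
  k=2: (−1)^1·75.8947/(12)·0.9713^3·0.2378^3 = -0.077982
d^3_{1,2}(0.4803) = +0.650238 -0.077982 = +0.572256

d=0.5723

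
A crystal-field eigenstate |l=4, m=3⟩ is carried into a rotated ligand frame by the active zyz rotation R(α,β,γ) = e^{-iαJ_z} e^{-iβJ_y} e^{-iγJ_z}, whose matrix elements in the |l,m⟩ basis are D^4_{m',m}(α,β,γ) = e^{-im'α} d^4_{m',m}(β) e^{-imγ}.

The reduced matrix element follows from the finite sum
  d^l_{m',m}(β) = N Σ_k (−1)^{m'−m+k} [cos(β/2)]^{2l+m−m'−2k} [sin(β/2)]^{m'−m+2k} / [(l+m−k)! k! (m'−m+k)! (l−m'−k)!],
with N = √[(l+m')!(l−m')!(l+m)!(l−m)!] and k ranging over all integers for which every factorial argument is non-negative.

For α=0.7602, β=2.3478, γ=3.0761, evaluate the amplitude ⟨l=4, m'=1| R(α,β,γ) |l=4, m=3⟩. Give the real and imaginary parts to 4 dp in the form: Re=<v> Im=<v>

Re=0.1616 Im=-0.1022

Split into d^4_{1,3}(β=2.3478) × two z-phases.
With c≡cos(β/2)=0.386558 and s≡sin(β/2)=0.922265, N=[120·6·5040·1]^{1/2}=1904.940944
k: max(0,(3)−(1))=2 … min(4+(3),4−(1))=3
  k=2: (−1)^0·1904.9409/(240)·0.3866^6·0.9223^2 = +0.022525
  k=3: (−1)^1·1904.9409/(144)·0.3866^4·0.9223^4 = -0.213698
d^4_{1,3}(2.3478) = +0.022525 -0.213698 = -0.191173
Attach z-rotation phases: D = e^{-i(1)(0.7602)}·(-0.191173)·e^{-i(3)(3.0761)} = +0.161593-0.102150i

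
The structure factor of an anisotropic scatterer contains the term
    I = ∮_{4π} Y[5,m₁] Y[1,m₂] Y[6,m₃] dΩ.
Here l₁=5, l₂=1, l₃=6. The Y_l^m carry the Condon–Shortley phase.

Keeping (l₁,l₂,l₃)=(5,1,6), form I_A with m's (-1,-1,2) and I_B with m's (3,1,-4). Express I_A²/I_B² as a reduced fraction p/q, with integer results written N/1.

28/45

Shared (l₁,l₂,l₃)=(5,1,6): N and (l;000)² cancel in I_A²/I_B².
A: Δ = 0!·10!·2!/13! = 1/858; Racah Σ t=0..0: t=0:+1/34560 = 1/34560; ⇒ 3j(5 1 6; -1 -1 2)² = 14/429, sgn +1
B: Δ = 0!·10!·2!/13! = 1/858; Racah Σ t=0..0: t=0:+1/161280 = 1/161280; ⇒ 3j(5 1 6; 3 1 -4)² = 15/286, sgn +1
I_A²/I_B² = (14/429)/(15/286) = 28/45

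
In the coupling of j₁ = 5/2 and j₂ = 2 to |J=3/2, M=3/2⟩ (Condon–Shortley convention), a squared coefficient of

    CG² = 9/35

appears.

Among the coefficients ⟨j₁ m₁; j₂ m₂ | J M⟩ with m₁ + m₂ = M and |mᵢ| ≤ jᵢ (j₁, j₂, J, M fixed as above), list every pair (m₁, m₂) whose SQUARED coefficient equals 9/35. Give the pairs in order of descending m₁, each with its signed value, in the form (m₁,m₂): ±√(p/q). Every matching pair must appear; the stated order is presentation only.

Admissible pairs with m₁+m₂ = M = 3/2: (-1/2,2), (1/2,1), (3/2,0), (5/2,-1)
  (m₁,m₂)=(5/2,-1): CG² = 2/7, CG = +√(2/7)
  (m₁,m₂)=(3/2,0): CG² = 12/35, CG = −√(12/35)
  (m₁,m₂)=(1/2,1): CG² = 9/35, CG = +√(9/35)   ← matches the target
  (m₁,m₂)=(-1/2,2): CG² = 4/35, CG = −√(4/35)
Pairs with CG² = 9/35: (1/2,1): +√(9/35)

(1/2,1): +√(9/35)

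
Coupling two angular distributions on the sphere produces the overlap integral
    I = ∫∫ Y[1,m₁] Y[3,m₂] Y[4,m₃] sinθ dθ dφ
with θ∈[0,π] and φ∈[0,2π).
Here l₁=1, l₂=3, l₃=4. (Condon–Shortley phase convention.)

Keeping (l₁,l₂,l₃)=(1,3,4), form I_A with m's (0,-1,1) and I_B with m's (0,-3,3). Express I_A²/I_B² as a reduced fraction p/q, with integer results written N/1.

15/7

Same 1,3,4: normalisation and zero-m 3j drop out of the ratio.
A: Δ: 0! 2! 6! / 9! → 1/252; sum: t=0:+1/48 = 1/48; 3j²(1 3 4; 0 -1 1) = Δ·Π!·Σ² = 5/84  (sign -1)
B: Δ: 0! 2! 6! / 9! → 1/252; sum: t=0:+1/720 = 1/720; 3j²(1 3 4; 0 -3 3) = Δ·Π!·Σ² = 1/36  (sign -1)
I_A²/I_B² = (5/84)/(1/36) = 15/7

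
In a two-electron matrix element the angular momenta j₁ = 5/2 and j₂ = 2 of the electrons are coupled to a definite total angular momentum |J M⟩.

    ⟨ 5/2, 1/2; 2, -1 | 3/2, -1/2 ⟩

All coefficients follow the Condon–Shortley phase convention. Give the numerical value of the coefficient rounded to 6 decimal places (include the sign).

√[4·3!2!1!/7! · 3!2!1!3!1!2!] = √(48/35)
  +(−1)^0/∏(0,3,2,1,0,0)! = 1/12  (running 1/12)
  +(−1)^1/∏(1,2,1,0,1,1)! = -1/2  (running -5/12)
⟨..|..⟩ = √(48/35)·(-5/12) = -0.487950

−√(5/21) = -0.487950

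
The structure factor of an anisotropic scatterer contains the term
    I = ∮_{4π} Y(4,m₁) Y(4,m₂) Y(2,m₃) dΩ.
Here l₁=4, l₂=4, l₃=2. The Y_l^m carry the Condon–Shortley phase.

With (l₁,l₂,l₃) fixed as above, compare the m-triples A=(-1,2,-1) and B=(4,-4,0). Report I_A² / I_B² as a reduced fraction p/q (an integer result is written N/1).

l's match ⇒ only the (l;m) 3-j factors differ between A and B.
A: triangle coeff Δ(4,4,2) = 1/13860; Σ_t [4,5]: t=4:+1/96 t=5:−1/240 = 1/160; (3j)²=27/1540 [(4 4 2; -1 2 -1)], sign=-1
B: triangle coeff Δ(4,4,2) = 1/13860; Σ_t [0,0]: t=0:+1/2880 = 1/2880; (3j)²=28/495 [(4 4 2; 4 -4 0)], sign=+1
I_A²/I_B² = (27/1540)/(28/495) = 243/784

243/784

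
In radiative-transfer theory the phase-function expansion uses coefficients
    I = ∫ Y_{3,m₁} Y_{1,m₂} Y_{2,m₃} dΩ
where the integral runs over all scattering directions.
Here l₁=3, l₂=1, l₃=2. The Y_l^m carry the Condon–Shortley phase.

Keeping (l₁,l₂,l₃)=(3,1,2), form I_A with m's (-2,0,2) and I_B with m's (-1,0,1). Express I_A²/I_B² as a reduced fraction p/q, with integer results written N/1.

5/8

Shared (l₁,l₂,l₃)=(3,1,2): N and (l;000)² cancel in I_A²/I_B².
A: Δ = 2!·4!·0!/7! = 1/105; Racah Σ t=1..1: t=1:−1/24 = -1/24; ⇒ 3j(3 1 2; -2 0 2)² = 1/21, sgn -1
B: Δ = 2!·4!·0!/7! = 1/105; Racah Σ t=1..1: t=1:−1/6 = -1/6; ⇒ 3j(3 1 2; -1 0 1)² = 8/105, sgn +1
I_A²/I_B² = (1/21)/(8/105) = 5/8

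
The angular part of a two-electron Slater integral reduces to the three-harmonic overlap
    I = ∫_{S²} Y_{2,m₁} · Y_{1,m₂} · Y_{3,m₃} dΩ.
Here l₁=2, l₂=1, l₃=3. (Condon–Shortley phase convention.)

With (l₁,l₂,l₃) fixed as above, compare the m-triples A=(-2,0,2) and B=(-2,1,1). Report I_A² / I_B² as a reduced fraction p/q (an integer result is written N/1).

Shared (l₁,l₂,l₃)=(2,1,3): N and (l;000)² cancel in I_A²/I_B².
A: Δ = 0!·4!·2!/7! = 1/105; Racah Σ t=0..0: t=0:+1/24 = 1/24; ⇒ 3j(2 1 3; -2 0 2)² = 1/21, sgn -1
B: Δ = 0!·4!·2!/7! = 1/105; Racah Σ t=0..0: t=0:+1/48 = 1/48; ⇒ 3j(2 1 3; -2 1 1)² = 1/105, sgn +1
I_A²/I_B² = (1/21)/(1/105) = 5/1

5/1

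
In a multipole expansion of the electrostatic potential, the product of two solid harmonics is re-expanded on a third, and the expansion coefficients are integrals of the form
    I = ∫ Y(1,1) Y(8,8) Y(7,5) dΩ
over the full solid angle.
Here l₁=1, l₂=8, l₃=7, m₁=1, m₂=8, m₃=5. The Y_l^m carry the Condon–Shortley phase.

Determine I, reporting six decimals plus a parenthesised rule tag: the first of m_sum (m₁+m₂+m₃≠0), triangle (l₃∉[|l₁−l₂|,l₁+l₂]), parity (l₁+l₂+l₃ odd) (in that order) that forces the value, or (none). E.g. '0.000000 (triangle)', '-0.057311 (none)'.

0.000000 (m_sum)

Σmᵢ = 14 ≠ 0, so the φ-integral vanishes; I = 0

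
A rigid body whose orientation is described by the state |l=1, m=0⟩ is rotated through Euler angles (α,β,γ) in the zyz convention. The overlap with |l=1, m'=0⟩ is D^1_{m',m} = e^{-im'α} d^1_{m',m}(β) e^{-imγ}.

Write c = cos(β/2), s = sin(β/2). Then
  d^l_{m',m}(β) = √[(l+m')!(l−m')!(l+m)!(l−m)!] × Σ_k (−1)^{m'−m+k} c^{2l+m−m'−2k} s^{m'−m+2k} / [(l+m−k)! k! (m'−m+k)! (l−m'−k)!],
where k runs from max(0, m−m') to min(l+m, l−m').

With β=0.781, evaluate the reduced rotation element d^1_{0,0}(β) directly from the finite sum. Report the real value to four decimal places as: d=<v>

d=0.7102

d^1_{0,0}(β=0.7810) via the finite sum:
c=cos(0.781000/2)=0.924719, s=sin(0.781000/2)=0.380651; N=√[1·1·1·1]=1.000000
Admissible k: 0..1 (factorial args all ≥0)
  k=0: (−1)^0·1.0000/(1)·0.9247^2·0.3807^0 = +0.855105
  k=1: (−1)^1·1.0000/(1)·0.9247^0·0.3807^2 = -0.144895
d^1_{0,0}(0.7810) = +0.855105 -0.144895 = +0.710210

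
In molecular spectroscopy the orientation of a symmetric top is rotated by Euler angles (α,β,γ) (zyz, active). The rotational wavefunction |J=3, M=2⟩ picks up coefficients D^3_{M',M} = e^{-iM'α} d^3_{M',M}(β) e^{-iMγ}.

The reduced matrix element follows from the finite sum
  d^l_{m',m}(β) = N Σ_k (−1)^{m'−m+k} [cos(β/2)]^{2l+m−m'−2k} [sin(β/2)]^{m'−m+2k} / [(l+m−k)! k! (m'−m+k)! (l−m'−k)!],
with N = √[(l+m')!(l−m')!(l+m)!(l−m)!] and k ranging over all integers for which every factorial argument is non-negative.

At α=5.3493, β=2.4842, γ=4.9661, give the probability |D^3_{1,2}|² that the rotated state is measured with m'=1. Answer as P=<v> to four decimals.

P=0.0289

First d^3_{1,2}(β=2.4842), then the phase factors e^{-i(1)α} and e^{-i(2)γ}:
c=cos(2.484200/2)=0.322809, s=sin(2.484200/2)=0.946464; N=√[24·2·120·1]=75.894664
k∈{1,2} keeps every argument non-negative
  k=1: (−1)^0·75.8947/(24)·0.3228^5·0.9465^1 = +0.010491
  k=2: (−1)^1·75.8947/(12)·0.3228^3·0.9465^3 = -0.180377
d^3_{1,2}(2.4842) = +0.010491 -0.180377 = -0.169885
|D^3_{1,2}|² = |d^3_{1,2}(β)|² = (-0.169885)² = 0.028861 (the z-rotation phases have unit modulus)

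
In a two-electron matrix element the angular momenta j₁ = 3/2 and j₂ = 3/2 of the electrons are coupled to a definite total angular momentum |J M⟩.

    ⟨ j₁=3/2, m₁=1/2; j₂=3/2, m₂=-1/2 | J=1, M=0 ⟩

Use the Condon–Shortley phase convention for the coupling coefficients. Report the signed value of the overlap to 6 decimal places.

−√(1/20) ≈ -0.223607

√[3·2!1!1!/5! · 2!1!1!2!1!1!] = √(1/5)
  +(−1)^0/∏(0,2,1,1,0,0)! = 1/2  (running 1/2)
  +(−1)^1/∏(1,1,0,0,1,1)! = -1  (running -1/2)
⟨..|..⟩ = √(1/5)·(-1/2) = -0.223607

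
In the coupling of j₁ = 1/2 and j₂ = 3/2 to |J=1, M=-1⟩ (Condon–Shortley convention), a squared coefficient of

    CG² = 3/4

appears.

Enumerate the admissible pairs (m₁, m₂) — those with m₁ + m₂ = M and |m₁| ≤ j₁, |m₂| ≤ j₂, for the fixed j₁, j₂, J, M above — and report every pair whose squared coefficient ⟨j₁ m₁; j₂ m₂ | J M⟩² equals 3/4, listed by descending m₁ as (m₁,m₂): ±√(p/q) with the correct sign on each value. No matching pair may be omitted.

(1/2,-3/2): +√(3/4)

Admissible pairs with m₁+m₂ = M = -1: (-1/2,-1/2), (1/2,-3/2)
  (m₁,m₂)=(1/2,-3/2): CG² = 3/4, CG = +√(3/4)   ← matches the target
  (m₁,m₂)=(-1/2,-1/2): CG² = 1/4, CG = −√(1/4)
Pairs with CG² = 3/4: (1/2,-3/2): +√(3/4)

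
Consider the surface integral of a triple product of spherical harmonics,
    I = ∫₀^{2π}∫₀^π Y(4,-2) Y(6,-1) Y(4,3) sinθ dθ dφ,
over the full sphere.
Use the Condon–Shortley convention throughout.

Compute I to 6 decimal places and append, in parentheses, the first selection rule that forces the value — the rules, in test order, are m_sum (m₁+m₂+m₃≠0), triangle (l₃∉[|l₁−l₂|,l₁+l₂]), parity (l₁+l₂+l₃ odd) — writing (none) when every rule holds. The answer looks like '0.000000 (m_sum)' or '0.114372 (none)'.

Rules hold: Σm=0, L=14 even, 2≤4≤10.
N = 9·13·9 = 1053
Δ = 6!·2!·6!/15! = 1/1261260
Racah Σ t=2..4: t=2:+1/4608 t=3:−1/1296 t=4:+1/4608 = -7/20736
⇒ 3j(4 6 4; 0 0 0)² = 20/1287, sgn -1
Racah Σ t=4..5: t=4:+1/11520 t=5:−1/86400 = 13/172800
⇒ 3j(4 6 4; -2 -1 3)² = 13/660, sgn -1
4πI² = N·(3j₀)²·(3jₘ)² = 39/121
I = +1·√(0.322314/4π) = 0.16015286
No selection rule forces the value: the integral is nonzero (none).

0.160153 (none)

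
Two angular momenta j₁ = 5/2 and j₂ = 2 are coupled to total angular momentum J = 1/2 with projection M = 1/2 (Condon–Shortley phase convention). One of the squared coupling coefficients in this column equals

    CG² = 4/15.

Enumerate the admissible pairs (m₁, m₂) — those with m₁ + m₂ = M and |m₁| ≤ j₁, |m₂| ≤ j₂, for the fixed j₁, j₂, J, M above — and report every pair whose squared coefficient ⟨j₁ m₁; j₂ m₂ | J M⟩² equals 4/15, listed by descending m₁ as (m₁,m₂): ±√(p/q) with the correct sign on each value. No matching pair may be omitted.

Admissible pairs with m₁+m₂ = M = 1/2: (-3/2,2), (-1/2,1), (1/2,0), (3/2,-1), (5/2,-2)
  (m₁,m₂)=(5/2,-2): CG² = 1/3, CG = +√(1/3)
  (m₁,m₂)=(3/2,-1): CG² = 4/15, CG = −√(4/15)   ← matches the target
  (m₁,m₂)=(1/2,0): CG² = 1/5, CG = +√(1/5)
  (m₁,m₂)=(-1/2,1): CG² = 2/15, CG = −√(2/15)
  (m₁,m₂)=(-3/2,2): CG² = 1/15, CG = +√(1/15)
Pairs with CG² = 4/15: (3/2,-1): −√(4/15)

(3/2,-1): −√(4/15)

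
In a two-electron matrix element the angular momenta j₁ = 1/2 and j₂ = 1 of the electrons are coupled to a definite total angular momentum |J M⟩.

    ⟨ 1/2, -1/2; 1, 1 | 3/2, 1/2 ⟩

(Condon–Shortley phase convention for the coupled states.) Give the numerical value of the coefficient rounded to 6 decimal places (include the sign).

+0.577350

triangle: 0!·1!·2!/4! = 2/24
(j±m)!: 0!·1!·2!·0!·2!·1! = 4
prefactor² = (2J+1)·Δ·N² = 4/3
  k=0: +1/(0!·0!·1!·2!·0!·0!) = 1/2
Σ = 1/2  ⇒  CG² = 4/3·(1/2)² = 1/3
CG = +√(1/3) = +0.577350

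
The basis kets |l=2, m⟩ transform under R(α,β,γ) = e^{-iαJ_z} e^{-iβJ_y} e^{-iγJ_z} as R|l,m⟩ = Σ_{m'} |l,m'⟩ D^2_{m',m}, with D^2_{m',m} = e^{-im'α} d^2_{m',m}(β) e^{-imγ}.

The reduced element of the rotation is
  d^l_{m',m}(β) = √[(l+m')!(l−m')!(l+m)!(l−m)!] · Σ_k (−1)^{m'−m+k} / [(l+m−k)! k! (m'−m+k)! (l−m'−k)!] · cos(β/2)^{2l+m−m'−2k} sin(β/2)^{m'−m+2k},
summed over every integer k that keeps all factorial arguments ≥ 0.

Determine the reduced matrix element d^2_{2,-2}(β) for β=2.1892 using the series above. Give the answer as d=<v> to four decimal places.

d=0.6239

d^2_{2,-2}(β=2.1892) via the finite sum:
With c≡cos(β/2)=0.458402 and s≡sin(β/2)=0.888745, N=[24·1·1·24]^{1/2}=24.000000
The bounds max(0,m−m')=0 and min(l+m,l−m')=0 give 1 term
  k=0: (−1)^4·24.0000/(24)·0.4584^0·0.8887^4 = +0.623891
d^2_{2,-2}(2.1892) = +0.623891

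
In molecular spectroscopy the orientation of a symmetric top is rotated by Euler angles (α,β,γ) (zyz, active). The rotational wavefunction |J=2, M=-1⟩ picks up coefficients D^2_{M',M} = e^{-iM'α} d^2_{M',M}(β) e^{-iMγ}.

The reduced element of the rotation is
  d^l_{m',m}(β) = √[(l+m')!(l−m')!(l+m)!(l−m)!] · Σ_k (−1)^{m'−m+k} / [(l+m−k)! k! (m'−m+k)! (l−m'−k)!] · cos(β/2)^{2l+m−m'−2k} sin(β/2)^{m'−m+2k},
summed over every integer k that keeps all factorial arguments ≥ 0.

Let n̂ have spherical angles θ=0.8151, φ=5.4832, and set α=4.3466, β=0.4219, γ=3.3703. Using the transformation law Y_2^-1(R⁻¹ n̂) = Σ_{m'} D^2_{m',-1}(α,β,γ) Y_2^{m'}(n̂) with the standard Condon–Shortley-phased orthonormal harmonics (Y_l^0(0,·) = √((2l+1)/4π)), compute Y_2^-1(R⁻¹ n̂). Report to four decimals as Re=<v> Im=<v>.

Need the full column D^2_{m',-1} for m'=−2..2 at α=4.3466, β=0.4219, γ=3.3703.
cos(β/2)=0.977832, sin(β/2)=0.209389
d^2_{-2,-1}: single k=1 term ⇒ +0.391541;  D = +0.343069-0.188700i
d^2_{-1,-1}: k∈[0..1] ⇒ +0.914235 -0.125764 = +0.788470;  D = +0.107747+0.781074i
d^2_{0,-1}: k∈[0..1] ⇒ -0.479538 +0.021989 = -0.457549;  D = +0.445634+0.103735i
d^2_{1,-1}: k∈[0..1] ⇒ +0.125764 -0.001922 = +0.123842;  D = +0.069363-0.102595i
d^2_{2,-1}: single k=0 term ⇒ -0.017954;  D = -0.010293-0.014711i
Y_2^{m'}(θ=0.8151,φ=5.4832) and Σ D·Y over m':
  (+0.3431-0.1887i)·(-0.0060+0.2045i)  (+0.1077+0.7811i)·(+0.2686+0.2766i)  (+0.4456+0.1037i)·(+0.1296+0.0000i)  (+0.0694-0.1026i)·(-0.2686+0.2766i)  (-0.0103-0.0147i)·(-0.0060-0.2045i)
Y_2^-1(R⁻¹ n̂) = -0.086002+0.373313i

Re=-0.0860 Im=0.3733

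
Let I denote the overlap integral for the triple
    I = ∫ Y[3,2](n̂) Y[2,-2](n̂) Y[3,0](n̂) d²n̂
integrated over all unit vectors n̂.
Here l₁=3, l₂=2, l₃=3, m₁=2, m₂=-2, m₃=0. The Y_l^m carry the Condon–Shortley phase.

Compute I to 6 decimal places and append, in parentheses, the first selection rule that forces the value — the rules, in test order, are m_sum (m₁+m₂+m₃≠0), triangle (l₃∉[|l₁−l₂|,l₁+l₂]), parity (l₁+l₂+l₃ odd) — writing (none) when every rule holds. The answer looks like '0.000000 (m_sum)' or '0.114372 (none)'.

m-sum 0 ✓  L=8 even ✓  1≤3≤5 ✓
Π(2lᵢ+1) = 7×5×7 = 245
triangle coeff Δ(3,2,3) = 1/3780
Σ_t [0,2]: t=0:+1/24 t=1:−1/4 t=2:+1/24 = -1/6
(3j)²=4/105 [(3 2 3; 0 0 0)], sign=+1
Σ_t [0,0]: t=0:+1/24 = 1/24
(3j)²=1/21 [(3 2 3; 2 -2 0)], sign=-1
⇒ 4πI² = 4/9
I = (-1)√(4/9/(4π)) = -0.18806319
No selection rule forces the value: the integral is nonzero (none).

-0.188063 (none)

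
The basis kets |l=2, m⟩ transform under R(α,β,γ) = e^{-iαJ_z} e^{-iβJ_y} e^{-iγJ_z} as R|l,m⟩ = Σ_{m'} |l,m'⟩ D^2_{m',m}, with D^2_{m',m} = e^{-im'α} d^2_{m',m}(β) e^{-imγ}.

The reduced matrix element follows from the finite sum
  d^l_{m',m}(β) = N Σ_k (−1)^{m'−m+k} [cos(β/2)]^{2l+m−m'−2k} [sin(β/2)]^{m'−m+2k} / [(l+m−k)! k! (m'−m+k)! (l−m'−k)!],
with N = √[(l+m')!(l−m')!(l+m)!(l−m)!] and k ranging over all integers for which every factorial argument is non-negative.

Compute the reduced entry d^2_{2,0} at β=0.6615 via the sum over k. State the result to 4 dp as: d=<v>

d^2_{2,0}(β=0.6615) via the finite sum:
c=cos(0.661500/2)=0.945799, s=sin(0.661500/2)=0.324752; N=√[24·1·2·2]=9.797959
Admissible k: 0..0 (factorial args all ≥0)
  k=0: (−1)^2·9.7980/(4)·0.9458^2·0.3248^2 = +0.231088
d^2_{2,0}(0.6615) = +0.231088

d=0.2311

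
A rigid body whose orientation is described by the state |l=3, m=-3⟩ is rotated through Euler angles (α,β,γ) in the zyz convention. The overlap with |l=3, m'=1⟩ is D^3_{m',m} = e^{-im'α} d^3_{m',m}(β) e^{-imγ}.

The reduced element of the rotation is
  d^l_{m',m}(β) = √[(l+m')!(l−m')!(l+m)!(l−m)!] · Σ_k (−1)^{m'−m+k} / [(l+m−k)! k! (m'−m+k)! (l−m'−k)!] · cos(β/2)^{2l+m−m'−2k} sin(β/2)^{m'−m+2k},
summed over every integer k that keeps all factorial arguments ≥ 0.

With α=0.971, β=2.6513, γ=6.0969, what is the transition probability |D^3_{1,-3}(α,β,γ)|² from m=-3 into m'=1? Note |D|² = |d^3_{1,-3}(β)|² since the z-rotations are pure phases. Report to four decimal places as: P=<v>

P=0.0408

First d^3_{1,-3}(β=2.6513), then the phase factors e^{-i(1)α} and e^{-i(-3)γ}:
With c≡cos(β/2)=0.242698 and s≡sin(β/2)=0.970102, N=[24·2·1·720]^{1/2}=185.903201
Admissible k: 0..0 (factorial args all ≥0)
  k=0: (−1)^4·185.9032/(48)·0.2427^2·0.9701^4 = +0.202045
d^3_{1,-3}(2.6513) = +0.202045
|D^3_{1,-3}|² = |d^3_{1,-3}(β)|² = (+0.202045)² = 0.040822 (the z-rotation phases have unit modulus)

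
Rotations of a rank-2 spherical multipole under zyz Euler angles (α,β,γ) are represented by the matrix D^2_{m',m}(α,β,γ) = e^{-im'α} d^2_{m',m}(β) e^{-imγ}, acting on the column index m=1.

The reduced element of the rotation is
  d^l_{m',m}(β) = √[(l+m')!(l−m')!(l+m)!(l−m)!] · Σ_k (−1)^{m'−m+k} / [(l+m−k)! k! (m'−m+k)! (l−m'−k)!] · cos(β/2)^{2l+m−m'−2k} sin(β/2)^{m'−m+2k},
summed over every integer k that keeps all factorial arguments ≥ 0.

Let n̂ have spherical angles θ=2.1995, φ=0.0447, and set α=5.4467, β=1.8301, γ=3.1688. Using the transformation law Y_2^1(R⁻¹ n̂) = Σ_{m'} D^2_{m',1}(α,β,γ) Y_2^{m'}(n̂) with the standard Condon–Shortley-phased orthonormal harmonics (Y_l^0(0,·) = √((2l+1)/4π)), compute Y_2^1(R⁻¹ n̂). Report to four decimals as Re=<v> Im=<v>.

Re=0.2270 Im=0.3064

Need the full column D^2_{m',1} for m'=−2..2 at α=5.4467, β=1.8301, γ=3.1688.
cos(β/2)=0.609751, sin(β/2)=0.792593
d^2_{-2,1}: single k=3 term ⇒ +0.607202;  D = +0.078342+0.602127i
d^2_{-1,1}: k∈[2..3] ⇒ +0.700691 -0.394640 = +0.306051;  D = -0.198822+0.232675i
d^2_{0,1}: k∈[1..2] ⇒ +0.440132 -0.743668 = -0.303535;  D = +0.303423-0.008257i
d^2_{1,1}: k∈[0..1] ⇒ +0.138232 -0.700691 = -0.562459;  D = +0.388109+0.407102i
d^2_{2,1}: single k=0 term ⇒ -0.359367;  D = -0.026915+0.358357i
Y_2^{m'}(θ=2.1995,φ=0.0447) and Σ D·Y over m':
  (+0.0783+0.6021i)·(+0.2517-0.0226i)  (-0.1988+0.2327i)·(-0.3671+0.0164i)  (+0.3034-0.0083i)·(+0.0119+0.0000i)  (+0.3881+0.4071i)·(+0.3671+0.0164i)  (-0.0269+0.3584i)·(+0.2517+0.0226i)
Y_2^1(R⁻¹ n̂) = +0.226990+0.306391i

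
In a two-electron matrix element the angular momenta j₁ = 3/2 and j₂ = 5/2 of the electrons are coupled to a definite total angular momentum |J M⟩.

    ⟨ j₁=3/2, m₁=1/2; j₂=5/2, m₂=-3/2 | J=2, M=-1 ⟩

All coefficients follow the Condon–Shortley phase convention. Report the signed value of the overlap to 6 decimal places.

+√(1/42) = +0.154303

√[5·2!1!3!/7! · 2!1!1!4!1!3!] = √(24/7)
  +(−1)^0/∏(0,2,1,1,0,2)! = 1/4  (running 1/4)
  +(−1)^1/∏(1,1,0,0,1,3)! = -1/6  (running 1/12)
⟨..|..⟩ = √(24/7)·(1/12) = +0.154303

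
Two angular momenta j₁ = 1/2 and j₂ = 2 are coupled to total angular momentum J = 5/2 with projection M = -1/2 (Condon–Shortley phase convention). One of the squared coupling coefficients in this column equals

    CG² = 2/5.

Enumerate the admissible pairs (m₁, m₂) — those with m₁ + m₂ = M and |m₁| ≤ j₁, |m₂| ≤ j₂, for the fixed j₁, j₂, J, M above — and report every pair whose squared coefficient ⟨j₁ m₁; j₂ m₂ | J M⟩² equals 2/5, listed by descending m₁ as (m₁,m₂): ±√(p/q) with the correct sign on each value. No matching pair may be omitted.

Admissible pairs with m₁+m₂ = M = -1/2: (-1/2,0), (1/2,-1)
  (m₁,m₂)=(1/2,-1): CG² = 2/5, CG = +√(2/5)   ← matches the target
  (m₁,m₂)=(-1/2,0): CG² = 3/5, CG = +√(3/5)
Pairs with CG² = 2/5: (1/2,-1): +√(2/5)

(1/2,-1): +√(2/5)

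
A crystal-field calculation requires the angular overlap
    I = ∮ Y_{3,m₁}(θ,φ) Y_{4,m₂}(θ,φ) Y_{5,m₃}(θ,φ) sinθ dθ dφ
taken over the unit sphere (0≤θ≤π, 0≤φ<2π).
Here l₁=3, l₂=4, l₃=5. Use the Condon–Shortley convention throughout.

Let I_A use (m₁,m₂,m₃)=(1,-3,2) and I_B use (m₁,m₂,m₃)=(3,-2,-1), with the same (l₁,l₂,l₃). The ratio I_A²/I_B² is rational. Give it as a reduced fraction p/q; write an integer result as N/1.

4802/3375

l's match ⇒ only the (l;m) 3-j factors differ between A and B.
A: triangle coeff Δ(3,4,5) = 1/180180; Σ_t [0,1]: t=0:+1/960 t=1:−1/4320 = 7/8640; (3j)²=343/12870 [(3 4 5; 1 -3 2)], sign=-1
B: triangle coeff Δ(3,4,5) = 1/180180; Σ_t [0,0]: t=0:+1/2304 = 1/2304; (3j)²=75/4004 [(3 4 5; 3 -2 -1)], sign=+1
I_A²/I_B² = (343/12870)/(75/4004) = 4802/3375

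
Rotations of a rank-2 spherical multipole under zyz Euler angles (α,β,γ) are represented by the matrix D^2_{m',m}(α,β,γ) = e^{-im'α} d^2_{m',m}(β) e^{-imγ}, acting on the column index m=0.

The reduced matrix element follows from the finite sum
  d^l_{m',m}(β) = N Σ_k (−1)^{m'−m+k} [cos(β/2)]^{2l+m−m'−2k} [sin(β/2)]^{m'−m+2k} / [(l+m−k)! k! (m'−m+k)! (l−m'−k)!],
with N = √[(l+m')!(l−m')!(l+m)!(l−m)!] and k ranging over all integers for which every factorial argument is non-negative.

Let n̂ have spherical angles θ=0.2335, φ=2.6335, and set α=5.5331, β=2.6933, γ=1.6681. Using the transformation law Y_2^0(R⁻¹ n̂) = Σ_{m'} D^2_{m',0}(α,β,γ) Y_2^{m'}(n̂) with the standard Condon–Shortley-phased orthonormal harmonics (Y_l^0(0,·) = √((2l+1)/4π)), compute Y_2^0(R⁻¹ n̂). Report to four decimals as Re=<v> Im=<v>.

Need the full column D^2_{m',0} for m'=−2..2 at α=5.5331, β=2.6933, γ=1.6681.
cos(β/2)=0.222274, sin(β/2)=0.974984
d^2_{-2,0}: single k=2 term ⇒ +0.115040;  D = +0.008118-0.114753i
d^2_{-1,0}: k∈[1..2] ⇒ +0.026226 -0.504612 = -0.478385;  D = -0.350001+0.326116i
d^2_{0,0}: k∈[0..2] ⇒ +0.002441 -0.187859 +0.903629 = +0.718211;  D = +0.718211+0.000000i
d^2_{1,0}: k∈[0..1] ⇒ -0.026226 +0.504612 = +0.478385;  D = +0.350001+0.326116i
d^2_{2,0}: single k=0 term ⇒ +0.115040;  D = +0.008118+0.114753i
Y_2^{m'}(θ=0.2335,φ=2.6335) and Σ D·Y over m':
  (+0.0081-0.1148i)·(+0.0109+0.0176i)  (-0.3500+0.3261i)·(-0.1519-0.0846i)  (+0.7182+0.0000i)·(+0.5801+0.0000i)  (+0.3500+0.3261i)·(+0.1519-0.0846i)  (+0.0081+0.1148i)·(+0.0109-0.0176i)
Y_2^0(R⁻¹ n̂) = +0.582403+0.000000i

Re=0.5824 Im=0.0000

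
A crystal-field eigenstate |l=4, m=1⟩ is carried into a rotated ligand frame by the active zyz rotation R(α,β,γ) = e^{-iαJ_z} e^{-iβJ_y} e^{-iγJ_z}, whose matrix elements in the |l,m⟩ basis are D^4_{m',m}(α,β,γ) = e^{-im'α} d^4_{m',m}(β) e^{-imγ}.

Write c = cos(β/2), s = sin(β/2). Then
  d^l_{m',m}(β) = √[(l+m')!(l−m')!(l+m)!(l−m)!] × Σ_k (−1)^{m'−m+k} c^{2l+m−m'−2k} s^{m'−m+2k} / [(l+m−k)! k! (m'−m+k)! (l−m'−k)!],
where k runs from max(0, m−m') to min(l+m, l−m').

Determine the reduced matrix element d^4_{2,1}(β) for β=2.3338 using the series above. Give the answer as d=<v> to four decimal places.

d^4_{2,1}(β=2.3338) via the finite sum:
Half-angle: c=0.393004, s=0.919537. N=√(720·2·120·6)=1018.233765
k: max(0,(1)−(2))=0 … min(4+(1),4−(2))=2
  k=0: (−1)^1·1018.2338/(240)·0.3930^7·0.9195^1 = -0.005649
  k=1: (−1)^2·1018.2338/(48)·0.3930^5·0.9195^3 = +0.154632
  k=2: (−1)^3·1018.2338/(72)·0.3930^3·0.9195^5 = -0.564354
d^4_{2,1}(2.3338) = -0.005649 +0.154632 -0.564354 = -0.415371

d=-0.4154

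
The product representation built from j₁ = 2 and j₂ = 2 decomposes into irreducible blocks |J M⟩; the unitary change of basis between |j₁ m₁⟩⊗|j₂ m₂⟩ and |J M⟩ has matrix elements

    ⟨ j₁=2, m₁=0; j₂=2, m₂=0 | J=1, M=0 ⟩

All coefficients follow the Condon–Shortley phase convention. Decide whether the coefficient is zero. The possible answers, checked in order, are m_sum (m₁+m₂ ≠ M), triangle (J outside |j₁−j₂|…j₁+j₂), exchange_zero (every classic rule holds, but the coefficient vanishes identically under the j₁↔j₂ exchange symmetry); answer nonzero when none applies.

m-sum: m₁+m₂ = 0+0 = 0, M = 0  ✓
triangle: |j₁−j₂| = 0 ≤ J = 1 ≤ j₁+j₂ = 4  ✓
exchange: j₁=j₂ and m₁=m₂, and (−1)^(j₁+j₂−J) = (−1)^3 = −1 forces ⟨j₁m₁;j₂m₂|JM⟩ = −⟨j₂m₂;j₁m₁|JM⟩ = −⟨j₁m₁;j₂m₂|JM⟩ ⇒ the coefficient vanishes identically
Racah sum check: Σ_k collapses to 0 ⇒ CG = 0

exchange_zero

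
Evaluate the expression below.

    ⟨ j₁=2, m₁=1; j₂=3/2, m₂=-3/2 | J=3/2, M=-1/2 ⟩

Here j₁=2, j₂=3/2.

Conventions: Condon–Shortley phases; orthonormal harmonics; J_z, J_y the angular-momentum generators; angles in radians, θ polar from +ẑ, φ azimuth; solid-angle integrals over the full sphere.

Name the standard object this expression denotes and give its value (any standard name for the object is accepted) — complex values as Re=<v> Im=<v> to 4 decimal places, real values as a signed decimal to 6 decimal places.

This is a Clebsch–Gordan (vector-coupling) coefficient.
j₁+j₂−J=2  J+j₁−j₂=2  J−j₁+j₂=1  j₁+j₂+J+1=6
(j₁±m₁, j₂±m₂, J±M) = (3,1,0,3,1,2)
P² = 8/5
sum k=0..0:
  [0] +1/2 = 1/2
S = 1/2
C² = P²·S² = 2/5 ; C = +0.632456

Clebsch–Gordan coefficient, +√(2/5) ≈ +0.632456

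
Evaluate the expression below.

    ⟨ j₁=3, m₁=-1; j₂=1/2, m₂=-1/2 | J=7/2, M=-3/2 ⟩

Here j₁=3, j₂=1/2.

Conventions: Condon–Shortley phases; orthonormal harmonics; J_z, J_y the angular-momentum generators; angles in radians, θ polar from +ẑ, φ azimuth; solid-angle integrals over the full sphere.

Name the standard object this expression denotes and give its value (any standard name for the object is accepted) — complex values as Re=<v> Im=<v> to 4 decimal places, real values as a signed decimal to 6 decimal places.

Clebsch–Gordan coefficient, +√(5/7) ≈ +0.845154

This is a Clebsch–Gordan (vector-coupling) coefficient.
j₁+j₂−J=0  J+j₁−j₂=6  J−j₁+j₂=1  j₁+j₂+J+1=8
(j₁±m₁, j₂±m₂, J±M) = (2,4,0,1,2,5)
P² = 11520/7
sum k=0..0:
  [0] +1/48 = 1/48
S = 1/48
C² = P²·S² = 5/7 ; C = +0.845154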